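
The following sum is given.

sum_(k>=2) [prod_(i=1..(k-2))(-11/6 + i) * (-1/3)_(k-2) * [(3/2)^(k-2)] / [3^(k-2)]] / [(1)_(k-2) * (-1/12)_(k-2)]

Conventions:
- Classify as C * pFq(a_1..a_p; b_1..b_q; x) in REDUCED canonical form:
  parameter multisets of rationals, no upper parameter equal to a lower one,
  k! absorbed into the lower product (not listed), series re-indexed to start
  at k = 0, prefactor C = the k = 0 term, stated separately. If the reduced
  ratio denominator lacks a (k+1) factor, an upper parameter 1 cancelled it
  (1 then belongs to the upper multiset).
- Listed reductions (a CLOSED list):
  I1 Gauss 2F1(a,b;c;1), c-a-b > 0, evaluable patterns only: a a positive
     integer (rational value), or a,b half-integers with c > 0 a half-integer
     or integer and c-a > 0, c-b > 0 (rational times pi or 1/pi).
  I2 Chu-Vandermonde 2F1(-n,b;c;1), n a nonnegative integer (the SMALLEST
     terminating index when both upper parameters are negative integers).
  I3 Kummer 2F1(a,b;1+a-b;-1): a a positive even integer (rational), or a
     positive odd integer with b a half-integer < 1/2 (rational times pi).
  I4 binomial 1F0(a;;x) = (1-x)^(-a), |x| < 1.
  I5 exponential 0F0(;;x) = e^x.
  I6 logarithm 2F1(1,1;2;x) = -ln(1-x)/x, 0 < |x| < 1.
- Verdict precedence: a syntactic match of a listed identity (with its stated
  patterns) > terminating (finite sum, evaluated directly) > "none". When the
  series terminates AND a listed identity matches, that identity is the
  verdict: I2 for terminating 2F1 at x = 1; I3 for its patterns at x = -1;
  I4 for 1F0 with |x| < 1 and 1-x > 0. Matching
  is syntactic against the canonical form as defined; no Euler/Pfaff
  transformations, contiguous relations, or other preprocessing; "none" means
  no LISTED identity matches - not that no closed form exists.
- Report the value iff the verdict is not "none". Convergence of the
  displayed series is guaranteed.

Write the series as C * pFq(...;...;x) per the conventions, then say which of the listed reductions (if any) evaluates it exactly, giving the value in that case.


x = 1/2 here; the reduced form reads 2F1, upper {-5/6, -1/3}, lower {-1/12}, C = 1. Verdict: none - at argument 1/2 the multisets {-5/6, -1/3} ; {-1/12} match no listed identity.

Structural cue: from the first term 1: the running product (C = 1) telescopes to a rising factorial.
Ratio: r(k) = (1/2) * (k-5/6) (k-1/3) / [(k-1/12) (k+1)] - poly over poly, x = (1/2) from leading terms; C = 1 at k = 0.


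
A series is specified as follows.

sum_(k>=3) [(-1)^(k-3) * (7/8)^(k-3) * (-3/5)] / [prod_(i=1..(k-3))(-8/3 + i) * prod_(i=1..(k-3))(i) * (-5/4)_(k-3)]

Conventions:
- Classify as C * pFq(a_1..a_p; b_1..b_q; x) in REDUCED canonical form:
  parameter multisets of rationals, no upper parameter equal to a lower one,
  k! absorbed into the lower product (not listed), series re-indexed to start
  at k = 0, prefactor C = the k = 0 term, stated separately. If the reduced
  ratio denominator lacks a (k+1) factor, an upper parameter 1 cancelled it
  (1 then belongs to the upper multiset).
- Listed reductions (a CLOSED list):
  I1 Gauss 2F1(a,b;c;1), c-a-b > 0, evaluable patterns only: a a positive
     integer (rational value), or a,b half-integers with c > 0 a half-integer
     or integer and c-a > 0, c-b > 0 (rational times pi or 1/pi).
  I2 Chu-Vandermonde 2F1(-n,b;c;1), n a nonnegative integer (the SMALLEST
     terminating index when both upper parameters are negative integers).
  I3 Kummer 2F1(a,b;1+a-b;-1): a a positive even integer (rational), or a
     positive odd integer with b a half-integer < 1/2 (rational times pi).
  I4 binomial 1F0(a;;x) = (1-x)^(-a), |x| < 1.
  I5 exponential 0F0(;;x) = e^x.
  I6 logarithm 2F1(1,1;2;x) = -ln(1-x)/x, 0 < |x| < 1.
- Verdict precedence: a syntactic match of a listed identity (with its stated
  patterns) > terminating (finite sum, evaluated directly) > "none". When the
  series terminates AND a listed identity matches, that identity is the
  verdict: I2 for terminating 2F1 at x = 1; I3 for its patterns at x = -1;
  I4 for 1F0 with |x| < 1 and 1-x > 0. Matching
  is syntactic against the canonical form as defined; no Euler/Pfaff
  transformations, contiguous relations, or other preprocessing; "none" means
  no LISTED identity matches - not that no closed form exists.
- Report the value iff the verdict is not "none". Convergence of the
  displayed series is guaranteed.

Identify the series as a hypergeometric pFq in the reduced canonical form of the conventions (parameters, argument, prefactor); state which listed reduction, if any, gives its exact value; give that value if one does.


With C = -3/5: the canonical form is 0F2(-; -5/3, -5/4; -7/8). Verdict: none. No listed pattern accepts 0F2(-; -5/3, -5/4; -7/8).

The tell: from the first term -3/5: the lower running product (C = -3/5, x = -7/8) is a rising factorial.
Term ratio: r(k) = (-7/8) * 1 / [(k-5/3) (k-5/4) (k+1)] - rational in k, leading ratio (-7/8); with t_0 = -3/5, classification follows.


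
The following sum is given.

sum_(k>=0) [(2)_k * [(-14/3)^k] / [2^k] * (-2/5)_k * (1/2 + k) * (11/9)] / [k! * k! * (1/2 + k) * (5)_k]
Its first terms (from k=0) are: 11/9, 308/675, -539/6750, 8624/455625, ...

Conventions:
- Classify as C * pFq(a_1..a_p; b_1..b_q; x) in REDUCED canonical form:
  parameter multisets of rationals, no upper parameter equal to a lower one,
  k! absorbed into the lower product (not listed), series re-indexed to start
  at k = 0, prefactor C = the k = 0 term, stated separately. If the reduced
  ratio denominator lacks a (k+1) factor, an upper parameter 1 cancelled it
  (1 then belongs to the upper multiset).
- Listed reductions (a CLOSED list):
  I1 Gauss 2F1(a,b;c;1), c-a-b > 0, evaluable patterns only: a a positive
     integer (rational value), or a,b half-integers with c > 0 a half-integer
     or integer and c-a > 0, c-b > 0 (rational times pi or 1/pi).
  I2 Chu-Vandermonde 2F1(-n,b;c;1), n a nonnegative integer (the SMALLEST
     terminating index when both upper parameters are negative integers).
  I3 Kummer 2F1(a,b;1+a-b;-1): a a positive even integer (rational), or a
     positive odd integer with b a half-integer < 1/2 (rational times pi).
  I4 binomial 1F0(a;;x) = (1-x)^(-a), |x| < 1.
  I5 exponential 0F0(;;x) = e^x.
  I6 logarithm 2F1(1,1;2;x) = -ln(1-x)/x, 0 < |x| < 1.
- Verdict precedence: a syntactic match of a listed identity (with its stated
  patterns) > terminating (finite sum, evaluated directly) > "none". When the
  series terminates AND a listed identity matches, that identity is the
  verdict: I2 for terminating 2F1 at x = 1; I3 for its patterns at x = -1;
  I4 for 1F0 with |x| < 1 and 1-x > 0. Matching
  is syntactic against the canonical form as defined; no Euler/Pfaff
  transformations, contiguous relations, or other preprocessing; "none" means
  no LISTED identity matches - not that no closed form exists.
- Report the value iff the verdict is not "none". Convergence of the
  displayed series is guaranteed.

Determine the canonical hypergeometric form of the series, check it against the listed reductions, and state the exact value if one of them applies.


Reduced: x = -7/3, 2F2, upper = {-2/5, 2}, lower = {1, 5}, C = 11/9. Verdict: none. Every listed pattern misses the 2F2 form at -7/3, upper {-2/5, 2}.

Key step: x = (-7/3) and the denominator's factorial ratio (C = 11/9) is a lower Pochhammer.
Term ratio: r(k) = (-7/3) * (k-2/5) (k+2) / [(k+1) (k+5) (k+1)] - poly over poly, x = (-7/3) from leading terms; C = 11/9 at k = 0.


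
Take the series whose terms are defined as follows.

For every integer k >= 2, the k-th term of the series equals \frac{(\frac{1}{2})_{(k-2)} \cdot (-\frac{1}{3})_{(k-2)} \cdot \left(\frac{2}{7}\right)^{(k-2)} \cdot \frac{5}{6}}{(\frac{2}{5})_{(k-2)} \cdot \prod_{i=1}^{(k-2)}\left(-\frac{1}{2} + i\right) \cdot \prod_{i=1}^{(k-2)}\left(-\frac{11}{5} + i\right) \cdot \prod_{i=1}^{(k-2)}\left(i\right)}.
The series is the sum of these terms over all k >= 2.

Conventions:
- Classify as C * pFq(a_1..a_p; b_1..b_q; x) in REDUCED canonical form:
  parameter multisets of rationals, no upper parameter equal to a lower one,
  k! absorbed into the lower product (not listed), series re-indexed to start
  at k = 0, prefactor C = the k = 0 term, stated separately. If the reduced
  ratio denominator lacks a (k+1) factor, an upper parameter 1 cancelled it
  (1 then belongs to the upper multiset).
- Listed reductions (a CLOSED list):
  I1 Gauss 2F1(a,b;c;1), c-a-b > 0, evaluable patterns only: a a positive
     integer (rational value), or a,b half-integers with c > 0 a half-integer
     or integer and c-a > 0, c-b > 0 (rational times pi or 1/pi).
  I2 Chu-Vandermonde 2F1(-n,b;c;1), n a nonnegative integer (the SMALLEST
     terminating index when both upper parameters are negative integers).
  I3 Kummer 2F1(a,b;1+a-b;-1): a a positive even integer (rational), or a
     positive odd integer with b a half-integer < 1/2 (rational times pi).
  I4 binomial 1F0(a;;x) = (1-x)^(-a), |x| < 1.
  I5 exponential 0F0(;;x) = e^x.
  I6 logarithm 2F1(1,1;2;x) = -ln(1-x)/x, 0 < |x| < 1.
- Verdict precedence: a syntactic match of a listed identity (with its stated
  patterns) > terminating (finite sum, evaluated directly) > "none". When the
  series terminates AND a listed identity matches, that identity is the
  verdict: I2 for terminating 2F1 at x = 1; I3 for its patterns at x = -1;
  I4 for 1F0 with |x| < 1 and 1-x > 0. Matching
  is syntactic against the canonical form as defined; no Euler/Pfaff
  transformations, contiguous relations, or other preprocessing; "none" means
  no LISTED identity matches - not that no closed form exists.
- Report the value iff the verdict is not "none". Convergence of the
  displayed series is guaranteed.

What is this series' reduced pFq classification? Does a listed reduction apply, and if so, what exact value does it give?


Canonical form: C = \frac{5}{6} times 1F2 with upper {-\frac{1}{3}}, lower {-\frac{6}{5}, \frac{2}{5}}, x = \frac{2}{7}. Verdict: none (x = \frac{2}{7}): each listed identity misses the multisets {-\frac{1}{3}} ; {-\frac{6}{5}, \frac{2}{5}}.

Key observation: x = \frac{2}{7} and the lower running product (C = 5/6, x = 2/7) is a rising factorial.
Term ratio: r(k) = \frac{2}{7} * (k-\frac{1}{3}) / [(k-\frac{6}{5}) (k+\frac{2}{5}) (k+1)] - rational in k, leading ratio \frac{2}{7}; with t_0 = \frac{5}{6}, classification follows.


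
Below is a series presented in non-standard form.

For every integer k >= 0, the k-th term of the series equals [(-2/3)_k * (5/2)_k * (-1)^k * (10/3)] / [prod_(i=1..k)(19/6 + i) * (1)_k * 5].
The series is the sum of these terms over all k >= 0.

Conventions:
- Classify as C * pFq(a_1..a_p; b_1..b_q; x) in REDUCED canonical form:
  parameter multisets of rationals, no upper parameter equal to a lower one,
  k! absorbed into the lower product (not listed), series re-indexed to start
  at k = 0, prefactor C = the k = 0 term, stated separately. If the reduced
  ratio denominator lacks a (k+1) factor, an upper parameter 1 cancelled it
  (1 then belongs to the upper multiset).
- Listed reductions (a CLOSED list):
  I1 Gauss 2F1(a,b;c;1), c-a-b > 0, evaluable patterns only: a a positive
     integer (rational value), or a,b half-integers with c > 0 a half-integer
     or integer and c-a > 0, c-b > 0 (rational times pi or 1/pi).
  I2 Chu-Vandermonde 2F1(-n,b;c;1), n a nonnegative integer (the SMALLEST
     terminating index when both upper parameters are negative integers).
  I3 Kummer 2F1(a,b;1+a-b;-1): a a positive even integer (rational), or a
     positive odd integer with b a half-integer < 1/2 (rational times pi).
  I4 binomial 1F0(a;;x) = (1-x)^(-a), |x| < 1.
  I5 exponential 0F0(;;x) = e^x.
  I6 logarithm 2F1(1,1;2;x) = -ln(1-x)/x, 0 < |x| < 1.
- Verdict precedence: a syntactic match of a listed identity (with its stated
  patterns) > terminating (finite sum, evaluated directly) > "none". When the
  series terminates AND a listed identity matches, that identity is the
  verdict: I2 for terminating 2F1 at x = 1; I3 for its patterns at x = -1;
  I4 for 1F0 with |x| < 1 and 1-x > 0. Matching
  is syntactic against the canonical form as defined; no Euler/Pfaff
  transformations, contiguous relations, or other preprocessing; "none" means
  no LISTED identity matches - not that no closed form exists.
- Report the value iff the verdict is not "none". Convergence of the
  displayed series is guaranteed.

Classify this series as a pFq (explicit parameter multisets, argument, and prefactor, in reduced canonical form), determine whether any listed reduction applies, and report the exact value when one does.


With C = 2/3: the canonical form is 2F1(-2/3, 5/2; 25/6; -1). Verdict: none here - no I1-I6 shape fits x = -1 with lower {25/6}.

The tell: from the first term 2/3: the constant factors (prefactor 2/3) combine into one prefactor.
Step ratio: r(k) = (-1) * (k-2/3) (k+5/2) / [(k+25/6) (k+1)] - rational in k, leading ratio (-1); with t_0 = 2/3, classification follows.


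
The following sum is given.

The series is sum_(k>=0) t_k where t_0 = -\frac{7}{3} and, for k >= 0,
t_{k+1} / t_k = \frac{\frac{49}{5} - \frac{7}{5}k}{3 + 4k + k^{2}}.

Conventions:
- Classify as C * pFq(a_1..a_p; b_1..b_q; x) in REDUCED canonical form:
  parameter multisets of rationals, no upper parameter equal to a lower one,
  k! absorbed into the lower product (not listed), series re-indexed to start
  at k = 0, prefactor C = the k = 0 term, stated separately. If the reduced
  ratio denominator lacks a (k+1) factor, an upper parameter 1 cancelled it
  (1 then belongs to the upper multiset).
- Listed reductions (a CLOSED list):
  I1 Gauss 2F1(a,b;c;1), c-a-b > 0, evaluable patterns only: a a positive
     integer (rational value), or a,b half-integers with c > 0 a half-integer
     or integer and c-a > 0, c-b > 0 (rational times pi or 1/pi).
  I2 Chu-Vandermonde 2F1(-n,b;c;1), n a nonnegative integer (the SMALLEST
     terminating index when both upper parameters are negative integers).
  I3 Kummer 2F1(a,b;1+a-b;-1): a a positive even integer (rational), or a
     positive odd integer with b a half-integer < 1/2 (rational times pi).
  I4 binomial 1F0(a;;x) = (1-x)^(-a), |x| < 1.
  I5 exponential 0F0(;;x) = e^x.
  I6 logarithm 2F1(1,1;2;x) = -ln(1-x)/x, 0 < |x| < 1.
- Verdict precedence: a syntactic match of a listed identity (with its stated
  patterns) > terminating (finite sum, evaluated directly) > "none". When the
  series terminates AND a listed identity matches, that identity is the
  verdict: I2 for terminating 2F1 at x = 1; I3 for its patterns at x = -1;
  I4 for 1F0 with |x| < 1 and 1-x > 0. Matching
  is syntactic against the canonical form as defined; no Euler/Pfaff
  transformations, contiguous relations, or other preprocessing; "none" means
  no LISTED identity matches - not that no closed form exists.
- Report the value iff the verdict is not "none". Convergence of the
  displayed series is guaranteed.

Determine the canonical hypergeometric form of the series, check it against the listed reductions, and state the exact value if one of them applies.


First insight: t_0 being -\frac{7}{3}, roots of the ratio polynomials (prefactor -7/3) are the negated parameters.
Ratio: r(k) = -\frac{7}{5} * (k-7) / [(k+3) (k+1)] - rational in k. x = -\frac{7}{5}; t_0 = -\frac{7}{3}; negate the roots.

Prefactor -\frac{7}{3}, argument -\frac{7}{5}: 1F1 with upper {-7} over lower {3}. Verdict: terminating - no listed pattern fits, but -7 in the upper list cuts the series at k = 7; direct evaluation. Sum: -\frac{68878546289}{3037500000}.


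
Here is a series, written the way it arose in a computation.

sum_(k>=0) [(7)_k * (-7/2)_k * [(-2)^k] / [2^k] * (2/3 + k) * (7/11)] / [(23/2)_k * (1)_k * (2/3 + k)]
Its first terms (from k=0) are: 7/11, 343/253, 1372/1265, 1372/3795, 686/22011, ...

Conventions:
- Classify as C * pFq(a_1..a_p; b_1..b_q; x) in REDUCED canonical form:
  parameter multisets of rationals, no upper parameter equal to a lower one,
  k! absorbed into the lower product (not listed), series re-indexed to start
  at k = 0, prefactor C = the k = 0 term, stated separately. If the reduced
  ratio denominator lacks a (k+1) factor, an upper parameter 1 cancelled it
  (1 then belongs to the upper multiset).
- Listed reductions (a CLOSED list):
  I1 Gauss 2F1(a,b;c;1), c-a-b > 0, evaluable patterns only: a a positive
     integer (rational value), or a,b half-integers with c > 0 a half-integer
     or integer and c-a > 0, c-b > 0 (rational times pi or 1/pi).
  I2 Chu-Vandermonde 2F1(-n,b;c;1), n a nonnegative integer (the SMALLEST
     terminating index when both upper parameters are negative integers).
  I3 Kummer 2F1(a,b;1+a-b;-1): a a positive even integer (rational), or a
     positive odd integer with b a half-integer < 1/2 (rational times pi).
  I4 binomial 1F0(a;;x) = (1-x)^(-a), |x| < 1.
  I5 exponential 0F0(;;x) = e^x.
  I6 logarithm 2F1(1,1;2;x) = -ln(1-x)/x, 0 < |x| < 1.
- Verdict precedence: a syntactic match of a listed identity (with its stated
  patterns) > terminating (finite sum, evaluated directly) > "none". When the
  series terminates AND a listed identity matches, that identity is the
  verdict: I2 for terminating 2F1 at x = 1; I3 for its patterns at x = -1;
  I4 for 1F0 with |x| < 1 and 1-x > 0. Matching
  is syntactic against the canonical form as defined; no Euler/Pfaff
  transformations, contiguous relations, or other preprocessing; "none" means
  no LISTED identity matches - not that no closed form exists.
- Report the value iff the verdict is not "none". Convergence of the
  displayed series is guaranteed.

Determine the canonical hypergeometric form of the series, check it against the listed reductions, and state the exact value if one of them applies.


Prefactor 7/11, argument -1: 2F1 with upper {-7/2, 7} over lower {23/2}. Verdict (x = -1): the Kummer evaluation I3 applies (x = -1; c = 23/2 equals 1+a-b for upper {-7/2, 7}: listed pattern). Sum: (9258795/8388608) * pi.

The tell: from the first term 7/11: the two k-th powers (C = 7/11) combine into one argument.
Term ratio: r(k) = (-1) * (k-7/2) (k+7) / [(k+23/2) (k+1)] - rational in k, leading ratio (-1); with t_0 = 7/11, classification follows.


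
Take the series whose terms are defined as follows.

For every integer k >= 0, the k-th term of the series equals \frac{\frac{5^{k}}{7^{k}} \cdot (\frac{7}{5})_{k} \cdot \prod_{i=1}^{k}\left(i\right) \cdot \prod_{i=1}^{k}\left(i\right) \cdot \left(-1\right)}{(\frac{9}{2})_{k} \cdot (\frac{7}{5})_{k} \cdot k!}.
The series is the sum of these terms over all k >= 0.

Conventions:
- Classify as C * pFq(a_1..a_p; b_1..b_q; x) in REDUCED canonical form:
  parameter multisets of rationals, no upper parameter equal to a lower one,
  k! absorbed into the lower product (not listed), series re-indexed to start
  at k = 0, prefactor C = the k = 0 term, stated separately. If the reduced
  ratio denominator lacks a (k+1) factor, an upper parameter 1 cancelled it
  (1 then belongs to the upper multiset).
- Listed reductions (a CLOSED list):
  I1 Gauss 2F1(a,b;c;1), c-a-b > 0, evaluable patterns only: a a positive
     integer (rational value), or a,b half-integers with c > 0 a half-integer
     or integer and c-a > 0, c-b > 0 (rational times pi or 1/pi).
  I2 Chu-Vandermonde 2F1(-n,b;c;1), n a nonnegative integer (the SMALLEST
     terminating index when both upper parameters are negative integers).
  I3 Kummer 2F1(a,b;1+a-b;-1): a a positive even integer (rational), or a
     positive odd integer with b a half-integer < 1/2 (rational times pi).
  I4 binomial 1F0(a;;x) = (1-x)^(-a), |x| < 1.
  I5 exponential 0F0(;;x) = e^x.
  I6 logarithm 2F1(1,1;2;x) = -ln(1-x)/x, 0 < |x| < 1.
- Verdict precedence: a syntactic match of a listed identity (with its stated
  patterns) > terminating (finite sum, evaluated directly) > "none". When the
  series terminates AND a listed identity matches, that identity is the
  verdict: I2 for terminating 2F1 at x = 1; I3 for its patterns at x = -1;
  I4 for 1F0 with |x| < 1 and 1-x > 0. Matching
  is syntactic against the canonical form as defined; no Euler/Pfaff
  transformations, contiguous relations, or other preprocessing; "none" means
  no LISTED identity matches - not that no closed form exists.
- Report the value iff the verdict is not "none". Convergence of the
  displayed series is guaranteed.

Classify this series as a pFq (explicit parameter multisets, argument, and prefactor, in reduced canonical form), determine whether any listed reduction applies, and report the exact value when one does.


First insight: t_0 = -1 here, and the two geometric factors (C = -1) combine into one argument.
Ratio: r(k) = \frac{5}{7} * (k+1) (k+1) / [(k+\frac{9}{2}) (k+1)] - rational; roots negated = parameters, x = \frac{5}{7}, C = -1.

The series (x = \frac{5}{7}) is 2F1: upper {1, 1}, lower {\frac{9}{2}}, prefactor -1. Verdict: none (x = \frac{5}{7}): each listed identity misses the multisets {1, 1} ; {\frac{9}{2}}.


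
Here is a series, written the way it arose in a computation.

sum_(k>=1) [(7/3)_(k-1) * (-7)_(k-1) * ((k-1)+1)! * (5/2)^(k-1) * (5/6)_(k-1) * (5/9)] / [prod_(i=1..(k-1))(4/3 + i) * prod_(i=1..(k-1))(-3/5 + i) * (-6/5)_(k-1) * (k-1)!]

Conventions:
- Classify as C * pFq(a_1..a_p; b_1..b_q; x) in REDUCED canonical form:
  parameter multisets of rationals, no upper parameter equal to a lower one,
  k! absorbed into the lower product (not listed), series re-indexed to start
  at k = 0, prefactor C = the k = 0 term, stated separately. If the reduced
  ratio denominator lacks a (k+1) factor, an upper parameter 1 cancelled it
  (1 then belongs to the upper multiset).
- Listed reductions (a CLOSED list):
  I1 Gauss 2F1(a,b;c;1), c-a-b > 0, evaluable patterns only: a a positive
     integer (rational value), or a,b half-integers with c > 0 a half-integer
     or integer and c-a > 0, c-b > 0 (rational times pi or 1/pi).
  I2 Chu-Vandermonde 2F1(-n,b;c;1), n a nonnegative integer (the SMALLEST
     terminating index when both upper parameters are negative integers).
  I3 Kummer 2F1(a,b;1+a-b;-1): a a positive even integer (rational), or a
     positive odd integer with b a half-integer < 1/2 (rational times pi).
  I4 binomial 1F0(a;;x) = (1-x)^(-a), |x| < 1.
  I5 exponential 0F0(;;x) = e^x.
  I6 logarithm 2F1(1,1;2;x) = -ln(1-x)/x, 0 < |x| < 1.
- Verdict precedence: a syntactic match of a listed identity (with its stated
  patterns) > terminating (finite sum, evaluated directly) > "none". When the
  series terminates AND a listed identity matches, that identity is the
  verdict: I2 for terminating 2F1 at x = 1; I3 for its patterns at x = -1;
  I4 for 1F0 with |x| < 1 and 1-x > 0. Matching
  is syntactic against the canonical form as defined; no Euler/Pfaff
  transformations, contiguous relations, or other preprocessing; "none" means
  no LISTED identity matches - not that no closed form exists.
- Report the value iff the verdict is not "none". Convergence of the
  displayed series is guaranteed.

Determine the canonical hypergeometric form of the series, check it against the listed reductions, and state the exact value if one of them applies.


Prefactor 5/9, argument 5/2: 3F2 with upper {-7, 5/6, 2} over lower {-6/5, 2/5}. Verdict: terminating. (-7)_k vanishes past k = 7, leaving a 8-term sum, computed directly. Value: -7962921497328495030265/16008858354843648.

Structural cue: x = (5/2) and the factorial ratio (prefactor 5/9) (k+a-1)!/(a-1)! is a rising factorial (a)_k.
Adjacent-term ratio: r(k) = (5/2) * (k-7) (k+5/6) (k+2) / [(k-6/5) (k+2/5) (k+1)] - rational in k. x = (5/2); t_0 = 5/9; negate the roots.


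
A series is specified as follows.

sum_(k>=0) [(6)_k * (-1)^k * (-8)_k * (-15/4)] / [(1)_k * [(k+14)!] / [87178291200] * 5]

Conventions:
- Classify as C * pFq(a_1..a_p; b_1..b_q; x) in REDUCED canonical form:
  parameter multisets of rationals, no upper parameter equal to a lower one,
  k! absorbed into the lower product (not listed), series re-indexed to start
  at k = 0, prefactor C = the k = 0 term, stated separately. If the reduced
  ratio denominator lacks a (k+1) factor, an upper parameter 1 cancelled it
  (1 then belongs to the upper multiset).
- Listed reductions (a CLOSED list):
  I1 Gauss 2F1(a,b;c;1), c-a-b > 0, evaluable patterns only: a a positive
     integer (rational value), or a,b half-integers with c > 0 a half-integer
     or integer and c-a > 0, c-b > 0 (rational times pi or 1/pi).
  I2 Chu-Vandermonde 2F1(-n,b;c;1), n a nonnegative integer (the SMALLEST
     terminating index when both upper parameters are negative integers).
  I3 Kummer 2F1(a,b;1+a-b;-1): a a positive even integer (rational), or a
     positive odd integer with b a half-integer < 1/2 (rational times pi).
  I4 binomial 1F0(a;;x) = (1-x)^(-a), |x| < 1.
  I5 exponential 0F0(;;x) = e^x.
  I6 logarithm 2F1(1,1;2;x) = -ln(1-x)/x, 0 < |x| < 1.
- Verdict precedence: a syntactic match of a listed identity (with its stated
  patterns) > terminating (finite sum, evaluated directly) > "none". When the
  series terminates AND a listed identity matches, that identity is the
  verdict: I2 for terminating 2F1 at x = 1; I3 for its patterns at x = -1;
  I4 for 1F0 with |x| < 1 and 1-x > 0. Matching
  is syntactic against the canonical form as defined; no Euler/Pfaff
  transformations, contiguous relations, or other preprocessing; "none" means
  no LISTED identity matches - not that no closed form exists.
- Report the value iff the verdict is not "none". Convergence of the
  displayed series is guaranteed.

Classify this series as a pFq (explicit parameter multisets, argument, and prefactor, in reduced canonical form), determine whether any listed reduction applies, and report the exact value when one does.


The series (x = -1) is 2F1: upper {-8, 6}, lower {15}, prefactor -3/4. Verdict: this is the Kummer evaluation I3 (x = -1; c = 15 equals 1+a-b for upper {-8, 6}: listed pattern). Exact value: -273/20.

First insight: with t_0 = -3/4, (1)_k (C = -3/4) is k! itself.
Term ratio: r(k) = (-1) * (k-8) (k+6) / [(k+15) (k+1)] - rational in k, leading ratio (-1); with t_0 = -3/4, classification follows.


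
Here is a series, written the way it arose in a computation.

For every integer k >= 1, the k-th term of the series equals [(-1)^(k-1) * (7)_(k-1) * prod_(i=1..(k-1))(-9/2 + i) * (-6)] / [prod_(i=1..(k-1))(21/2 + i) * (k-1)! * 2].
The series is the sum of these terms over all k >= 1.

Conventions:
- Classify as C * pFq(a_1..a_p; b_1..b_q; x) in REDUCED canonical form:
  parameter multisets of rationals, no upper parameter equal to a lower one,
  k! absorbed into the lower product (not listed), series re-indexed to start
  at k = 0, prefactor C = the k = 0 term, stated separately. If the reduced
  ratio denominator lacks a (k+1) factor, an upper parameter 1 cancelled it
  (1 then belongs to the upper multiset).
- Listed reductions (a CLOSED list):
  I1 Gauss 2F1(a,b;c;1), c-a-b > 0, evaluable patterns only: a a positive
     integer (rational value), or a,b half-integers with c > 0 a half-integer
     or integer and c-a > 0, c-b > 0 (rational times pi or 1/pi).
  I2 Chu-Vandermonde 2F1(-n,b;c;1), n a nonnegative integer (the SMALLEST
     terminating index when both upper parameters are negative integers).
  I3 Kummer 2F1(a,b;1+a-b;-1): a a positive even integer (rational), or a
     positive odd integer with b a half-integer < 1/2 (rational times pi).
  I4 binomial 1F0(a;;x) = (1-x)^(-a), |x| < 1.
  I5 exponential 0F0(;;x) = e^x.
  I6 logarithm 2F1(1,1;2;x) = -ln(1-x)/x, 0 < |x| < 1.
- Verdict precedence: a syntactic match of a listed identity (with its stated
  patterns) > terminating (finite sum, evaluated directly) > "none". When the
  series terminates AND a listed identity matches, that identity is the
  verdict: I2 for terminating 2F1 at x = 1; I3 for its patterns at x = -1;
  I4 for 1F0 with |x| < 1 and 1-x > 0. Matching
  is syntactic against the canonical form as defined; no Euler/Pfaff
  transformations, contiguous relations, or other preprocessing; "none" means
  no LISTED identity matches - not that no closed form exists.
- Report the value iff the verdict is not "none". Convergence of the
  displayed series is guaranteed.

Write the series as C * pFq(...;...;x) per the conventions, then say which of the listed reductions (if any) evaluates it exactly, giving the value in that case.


Structural cue: from the first term -3: the constant factors (C = -3) combine into one prefactor.
Consecutive-term ratio: r(k) = (-1) * (k-7/2) (k+7) / [(k+23/2) (k+1)] ; factor over Q: parameters, x = (-1), and C = -3.

Classification (C = -3): 2F1 with upper {-7/2, 7}, lower {23/2}, argument x = -1. Verdict: this is Kummer's theorem (I3) (x = -1; c = 23/2 equals 1+a-b for upper {-7/2, 7}: listed pattern). Its exact value is (-43648605/8388608) * pi.


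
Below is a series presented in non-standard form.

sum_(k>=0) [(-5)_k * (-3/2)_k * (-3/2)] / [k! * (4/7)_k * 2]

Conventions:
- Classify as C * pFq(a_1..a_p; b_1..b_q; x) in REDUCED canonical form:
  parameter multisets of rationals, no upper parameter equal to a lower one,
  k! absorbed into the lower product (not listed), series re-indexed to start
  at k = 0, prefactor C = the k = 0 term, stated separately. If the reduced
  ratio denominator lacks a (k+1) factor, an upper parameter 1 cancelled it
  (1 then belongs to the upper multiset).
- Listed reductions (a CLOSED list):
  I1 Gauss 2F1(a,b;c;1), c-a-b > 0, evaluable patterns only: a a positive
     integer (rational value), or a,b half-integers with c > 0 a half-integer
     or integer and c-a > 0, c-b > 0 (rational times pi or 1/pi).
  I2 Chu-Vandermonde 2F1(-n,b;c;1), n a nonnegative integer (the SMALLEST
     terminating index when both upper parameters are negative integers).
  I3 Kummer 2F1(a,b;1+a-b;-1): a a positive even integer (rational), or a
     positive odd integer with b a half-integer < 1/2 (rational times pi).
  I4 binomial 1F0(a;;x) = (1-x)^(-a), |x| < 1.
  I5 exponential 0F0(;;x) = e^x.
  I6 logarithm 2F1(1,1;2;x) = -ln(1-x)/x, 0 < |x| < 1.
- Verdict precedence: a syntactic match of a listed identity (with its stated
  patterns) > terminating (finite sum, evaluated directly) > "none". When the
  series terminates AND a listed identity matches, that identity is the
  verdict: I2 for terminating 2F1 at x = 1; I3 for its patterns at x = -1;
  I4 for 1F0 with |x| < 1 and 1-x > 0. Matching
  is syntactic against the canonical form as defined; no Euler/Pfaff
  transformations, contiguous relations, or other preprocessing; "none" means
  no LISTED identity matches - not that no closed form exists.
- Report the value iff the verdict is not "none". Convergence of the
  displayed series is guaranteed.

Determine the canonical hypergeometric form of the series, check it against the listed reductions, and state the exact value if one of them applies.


The tell: t_0 being -3/4, the constant factors (C = -3/4, x = 1) combine into one prefactor.
Term ratio: r(k) = 1 * (k-5) (k-3/2) / [(k+4/7) (k+1)] - rational; roots negated = parameters, x = 1, C = -3/4.

This is -3/4 * 2F1(-5, -3/2; 4/7; 1) in reduced canonical form. Verdict at x = 1: the Chu-Vandermonde identity I2 matches (terminating 2F1 at x = 1 with n = 5, b = -3/2, c = 4/7). Value: -28597451/1802240.


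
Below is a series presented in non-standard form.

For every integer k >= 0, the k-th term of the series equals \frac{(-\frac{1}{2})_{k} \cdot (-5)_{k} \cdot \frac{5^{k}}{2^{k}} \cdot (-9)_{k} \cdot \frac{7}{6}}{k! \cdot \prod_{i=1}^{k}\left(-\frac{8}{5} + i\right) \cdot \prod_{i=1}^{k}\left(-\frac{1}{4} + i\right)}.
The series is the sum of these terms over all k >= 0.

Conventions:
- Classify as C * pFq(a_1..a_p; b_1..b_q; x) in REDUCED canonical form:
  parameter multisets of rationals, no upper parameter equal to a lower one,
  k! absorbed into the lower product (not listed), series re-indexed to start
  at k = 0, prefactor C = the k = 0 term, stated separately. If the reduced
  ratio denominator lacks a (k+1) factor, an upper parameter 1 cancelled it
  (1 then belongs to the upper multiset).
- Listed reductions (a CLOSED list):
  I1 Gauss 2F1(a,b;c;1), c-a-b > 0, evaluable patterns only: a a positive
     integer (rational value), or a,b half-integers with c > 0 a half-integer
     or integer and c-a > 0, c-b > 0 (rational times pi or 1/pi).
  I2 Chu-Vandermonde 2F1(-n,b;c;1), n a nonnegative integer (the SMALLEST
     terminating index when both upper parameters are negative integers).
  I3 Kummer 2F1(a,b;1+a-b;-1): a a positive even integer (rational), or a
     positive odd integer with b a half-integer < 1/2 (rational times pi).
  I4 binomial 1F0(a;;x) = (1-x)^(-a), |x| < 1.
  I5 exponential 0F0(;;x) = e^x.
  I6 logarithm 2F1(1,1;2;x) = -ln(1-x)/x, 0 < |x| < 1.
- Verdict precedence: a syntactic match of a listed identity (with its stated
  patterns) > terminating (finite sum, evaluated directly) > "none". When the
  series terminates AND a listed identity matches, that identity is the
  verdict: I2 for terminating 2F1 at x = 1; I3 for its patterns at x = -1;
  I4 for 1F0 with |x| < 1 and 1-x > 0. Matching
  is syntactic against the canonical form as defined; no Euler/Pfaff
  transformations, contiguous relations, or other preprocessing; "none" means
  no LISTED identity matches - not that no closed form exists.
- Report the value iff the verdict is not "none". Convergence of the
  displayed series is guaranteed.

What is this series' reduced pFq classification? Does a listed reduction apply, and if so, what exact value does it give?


Reduced: x = \frac{5}{2}, 3F2, upper = {-9, -5, -\frac{1}{2}}, lower = {-\frac{3}{5}, \frac{3}{4}}, C = \frac{7}{6}. Verdict: terminating at k = 5: the factor (-5)_k kills every later term; summing the 6 survivors is exact. Hence: \frac{1321448123}{10659}.

The tell: t_0 being \frac{7}{6}, the two k-th powers (C = 7/6, x = 5/2) combine into one argument.
Ratio: r(k) = \frac{5}{2} * (k-9) (k-5) (k-\frac{1}{2}) / [(k-\frac{3}{5}) (k+\frac{3}{4}) (k+1)] - rational in k, leading ratio \frac{5}{2}; with t_0 = \frac{7}{6}, classification follows.


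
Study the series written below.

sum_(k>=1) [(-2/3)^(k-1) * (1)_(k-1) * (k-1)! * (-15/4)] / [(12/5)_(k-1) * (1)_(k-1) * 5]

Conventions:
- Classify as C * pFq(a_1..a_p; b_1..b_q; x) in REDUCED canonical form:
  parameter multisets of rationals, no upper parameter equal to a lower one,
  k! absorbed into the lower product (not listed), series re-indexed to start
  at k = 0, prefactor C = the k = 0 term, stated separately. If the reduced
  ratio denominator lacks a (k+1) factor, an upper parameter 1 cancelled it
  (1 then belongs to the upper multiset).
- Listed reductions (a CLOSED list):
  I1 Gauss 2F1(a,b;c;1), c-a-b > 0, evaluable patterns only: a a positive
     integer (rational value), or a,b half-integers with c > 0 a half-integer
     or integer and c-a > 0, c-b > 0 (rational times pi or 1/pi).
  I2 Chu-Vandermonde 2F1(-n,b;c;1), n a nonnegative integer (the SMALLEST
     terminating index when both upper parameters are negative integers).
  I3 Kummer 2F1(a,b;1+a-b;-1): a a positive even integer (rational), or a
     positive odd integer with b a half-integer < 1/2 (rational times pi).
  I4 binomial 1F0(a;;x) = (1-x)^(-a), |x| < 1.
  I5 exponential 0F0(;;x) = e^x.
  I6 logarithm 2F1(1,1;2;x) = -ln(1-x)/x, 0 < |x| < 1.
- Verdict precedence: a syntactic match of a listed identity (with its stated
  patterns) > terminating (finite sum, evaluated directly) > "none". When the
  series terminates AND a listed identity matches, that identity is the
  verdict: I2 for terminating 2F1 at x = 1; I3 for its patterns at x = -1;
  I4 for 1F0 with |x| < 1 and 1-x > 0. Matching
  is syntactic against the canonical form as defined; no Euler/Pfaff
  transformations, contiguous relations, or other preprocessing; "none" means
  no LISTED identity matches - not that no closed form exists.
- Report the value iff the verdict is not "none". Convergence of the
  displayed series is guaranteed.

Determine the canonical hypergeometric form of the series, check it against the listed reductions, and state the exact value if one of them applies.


First insight: t_0 being -3/4, the factorial ratio (C = -3/4, x = -2/3) (k+a-1)!/(a-1)! is a rising factorial (a)_k.
Ratio: r(k) = (-2/3) * (k+1) (k+1) / [(k+12/5) (k+1)] - poly over poly, x = (-2/3) from leading terms; C = -3/4 at k = 0.

Canonical form: C = -3/4 times 2F1 with upper {1, 1}, lower {12/5}, x = -2/3. Verdict: none - at argument -2/3 the multisets {1, 1} ; {12/5} match no listed identity.


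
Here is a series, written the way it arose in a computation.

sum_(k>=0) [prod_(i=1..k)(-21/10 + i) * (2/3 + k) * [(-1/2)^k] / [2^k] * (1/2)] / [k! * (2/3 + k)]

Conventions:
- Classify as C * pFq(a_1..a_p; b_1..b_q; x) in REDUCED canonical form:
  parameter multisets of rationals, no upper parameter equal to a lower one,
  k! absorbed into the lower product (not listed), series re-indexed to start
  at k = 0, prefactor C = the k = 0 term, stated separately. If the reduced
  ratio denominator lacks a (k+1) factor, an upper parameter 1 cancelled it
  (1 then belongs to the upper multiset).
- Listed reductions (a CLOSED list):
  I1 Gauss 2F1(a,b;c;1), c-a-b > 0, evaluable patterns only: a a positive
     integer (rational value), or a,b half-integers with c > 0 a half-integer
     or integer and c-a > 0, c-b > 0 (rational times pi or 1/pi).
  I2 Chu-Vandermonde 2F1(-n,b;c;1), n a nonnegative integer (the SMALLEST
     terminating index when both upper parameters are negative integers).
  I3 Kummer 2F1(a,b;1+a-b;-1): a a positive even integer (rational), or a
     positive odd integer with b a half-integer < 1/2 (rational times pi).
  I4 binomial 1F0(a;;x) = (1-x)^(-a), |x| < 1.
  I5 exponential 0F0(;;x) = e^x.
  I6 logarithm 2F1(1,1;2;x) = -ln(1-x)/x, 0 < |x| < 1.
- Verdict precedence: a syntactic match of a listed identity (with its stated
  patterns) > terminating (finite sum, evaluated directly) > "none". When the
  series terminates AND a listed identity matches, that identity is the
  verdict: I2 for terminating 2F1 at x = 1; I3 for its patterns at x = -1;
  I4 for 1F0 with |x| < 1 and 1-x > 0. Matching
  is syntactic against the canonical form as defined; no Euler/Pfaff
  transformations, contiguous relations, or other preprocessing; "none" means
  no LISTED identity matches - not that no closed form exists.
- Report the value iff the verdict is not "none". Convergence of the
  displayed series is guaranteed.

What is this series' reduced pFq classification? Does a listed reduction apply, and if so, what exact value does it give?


Classification (C = 1/2): 1F0 with upper {-11/10}, lower {-}, argument x = -1/4. Verdict: the binomial series (I4) applies (the 1F0 binomial series: exponent 11/10, x = -1/4). Value: (1/2) * (5/4)^(11/10).

First insight: with t_0 = 1/2, the factor k + 2/3 cancels (top and bottom), leaving C = 1/2.
Term ratio: r(k) = (-1/4) * (k-11/10) / [(k+1)] - rational in k. x = (-1/4); t_0 = 1/2; negate the roots.


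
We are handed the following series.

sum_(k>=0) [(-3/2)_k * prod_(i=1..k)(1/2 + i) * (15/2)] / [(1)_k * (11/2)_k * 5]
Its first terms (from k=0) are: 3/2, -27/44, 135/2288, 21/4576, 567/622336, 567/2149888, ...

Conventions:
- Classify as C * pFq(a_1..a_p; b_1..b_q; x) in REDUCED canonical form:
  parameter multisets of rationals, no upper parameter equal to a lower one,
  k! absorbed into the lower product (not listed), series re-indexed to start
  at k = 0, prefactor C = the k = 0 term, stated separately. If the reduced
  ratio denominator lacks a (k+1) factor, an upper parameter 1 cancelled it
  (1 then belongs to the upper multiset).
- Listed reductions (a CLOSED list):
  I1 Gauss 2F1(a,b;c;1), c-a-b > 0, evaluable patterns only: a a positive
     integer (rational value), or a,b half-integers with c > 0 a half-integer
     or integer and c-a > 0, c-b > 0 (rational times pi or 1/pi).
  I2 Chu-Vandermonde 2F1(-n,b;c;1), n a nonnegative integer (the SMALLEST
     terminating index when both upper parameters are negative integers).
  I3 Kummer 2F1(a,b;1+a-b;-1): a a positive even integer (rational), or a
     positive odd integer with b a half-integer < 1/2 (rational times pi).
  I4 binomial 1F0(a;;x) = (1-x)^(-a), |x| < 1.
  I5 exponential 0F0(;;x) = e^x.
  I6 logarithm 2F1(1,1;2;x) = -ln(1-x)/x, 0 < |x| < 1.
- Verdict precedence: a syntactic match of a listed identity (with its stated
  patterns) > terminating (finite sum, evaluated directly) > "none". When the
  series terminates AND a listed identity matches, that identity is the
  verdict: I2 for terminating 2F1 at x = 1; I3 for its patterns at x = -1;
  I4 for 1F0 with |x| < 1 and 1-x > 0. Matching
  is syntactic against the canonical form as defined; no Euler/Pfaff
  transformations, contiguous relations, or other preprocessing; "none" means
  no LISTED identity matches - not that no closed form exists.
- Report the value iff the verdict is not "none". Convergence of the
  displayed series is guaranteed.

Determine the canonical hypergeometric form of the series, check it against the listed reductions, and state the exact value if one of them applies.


At argument 1: a 2F1 with upper {-3/2, 3/2}, lower {11/2}, scaled by C = 3/2. Verdict: this is Gauss (I1, half-integer pattern) (x = 1; upper {-3/2, 3/2} half-integers, c = 11/2 in the evaluable pattern). Sum: (19845/65536) * pi.

Structural cue: t_0 = 3/2 here, and the running product (C = 3/2, x = 1) telescopes to a rising factorial.
Adjacent-term ratio: r(k) = 1 * (k-3/2) (k+3/2) / [(k+11/2) (k+1)] - rational in k. x = 1; t_0 = 3/2; negate the roots.
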